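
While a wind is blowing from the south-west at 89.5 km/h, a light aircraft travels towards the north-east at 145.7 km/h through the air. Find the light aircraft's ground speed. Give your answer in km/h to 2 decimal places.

Taking east as x and north as y: velocity relative to the air = (103.025, 103.025) km/h; the air relative to ground = (63.286, 63.286) km/h.
Velocity relative to ground = (103.025, 103.025) + (63.286, 63.286) = (166.312, 166.312) km/h.
Speed = |(166.312, 166.312)| = 235.200 km/h.

235.20 km/h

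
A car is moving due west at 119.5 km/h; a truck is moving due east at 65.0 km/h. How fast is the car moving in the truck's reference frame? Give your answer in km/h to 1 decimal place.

Taking east as x and north as y: car velocity = (-119.500, 0.000) km/h; truck velocity = (65.000, 0.000) km/h.
Velocity of car relative to truck = (-119.500, 0.000) − (65.000, 0.000) = (-184.500, 0.000) km/h.
Magnitude = |(-184.500, 0.000)| = 184.500 km/h.

184.5 km/h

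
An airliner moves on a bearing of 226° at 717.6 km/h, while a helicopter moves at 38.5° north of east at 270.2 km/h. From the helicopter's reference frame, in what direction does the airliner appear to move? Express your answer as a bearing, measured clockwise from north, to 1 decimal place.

227.5°

Taking east as x and north as y: airliner velocity = (-516.198, -498.487) km/h; helicopter velocity = (211.461, 168.203) km/h.
Velocity of airliner relative to helicopter = (-516.198, -498.487) − (211.461, 168.203) = (-727.659, -666.690) km/h.
Bearing = atan2(-727.66, -666.69) = 227.50° clockwise from north.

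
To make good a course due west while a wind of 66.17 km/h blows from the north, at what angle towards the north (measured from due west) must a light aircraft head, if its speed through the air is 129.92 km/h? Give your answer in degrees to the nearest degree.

The wind pushes perpendicular to the desired track; the heading must have a component into the wind equal to 66.17 km/h: 129.92 sin θ = 66.17.
sin θ = 0.5093, so θ = 30.618°.

31°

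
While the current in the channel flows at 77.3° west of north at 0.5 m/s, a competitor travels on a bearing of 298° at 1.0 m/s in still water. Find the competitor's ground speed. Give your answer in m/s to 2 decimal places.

Taking east as x and north as y: velocity relative to the water = (-0.883, 0.469) m/s; the water relative to ground = (-0.488, 0.110) m/s.
Velocity relative to ground = (-0.883, 0.469) + (-0.488, 0.110) = (-1.371, 0.579) m/s.
Speed = |(-1.371, 0.579)| = 1.488 m/s.

1.49 m/s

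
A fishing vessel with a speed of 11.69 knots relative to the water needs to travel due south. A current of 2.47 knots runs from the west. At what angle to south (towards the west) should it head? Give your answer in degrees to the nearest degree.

The current pushes perpendicular to the desired track; the heading must have a component into the current equal to 2.47 knots: 11.69 sin θ = 2.47.
sin θ = 0.2113, so θ = 12.198°.

12°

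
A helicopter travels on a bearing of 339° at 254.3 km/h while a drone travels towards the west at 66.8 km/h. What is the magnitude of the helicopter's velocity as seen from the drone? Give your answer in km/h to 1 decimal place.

Taking east as x and north as y: helicopter velocity = (-91.133, 237.410) km/h; drone velocity = (-66.800, 0.000) km/h.
Velocity of helicopter relative to drone = (-91.133, 237.410) − (-66.800, 0.000) = (-24.333, 237.410) km/h.
Magnitude = |(-24.333, 237.410)| = 238.653 km/h.

238.7 km/h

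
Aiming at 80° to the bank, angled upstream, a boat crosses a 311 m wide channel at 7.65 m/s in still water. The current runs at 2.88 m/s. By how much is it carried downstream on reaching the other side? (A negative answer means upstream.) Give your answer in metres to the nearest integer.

Perpendicular speed = 7.534 m/s; crossing time = 311 / 7.534 = 41.281 s.
Net downstream speed = 1.552 m/s.
Drift = 1.552 × 41.281 = 64.051 m (downstream).

64 m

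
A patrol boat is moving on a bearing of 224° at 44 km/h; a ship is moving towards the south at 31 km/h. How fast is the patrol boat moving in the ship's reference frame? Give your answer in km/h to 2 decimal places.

Taking east as x and north as y: patrol boat velocity = (-30.565, -31.651) km/h; ship velocity = (0.000, -31.000) km/h.
Velocity of patrol boat relative to ship = (-30.565, -31.651) − (0.000, -31.000) = (-30.565, -0.651) km/h.
Magnitude = |(-30.565, -0.651)| = 30.572 km/h.

30.57 km/h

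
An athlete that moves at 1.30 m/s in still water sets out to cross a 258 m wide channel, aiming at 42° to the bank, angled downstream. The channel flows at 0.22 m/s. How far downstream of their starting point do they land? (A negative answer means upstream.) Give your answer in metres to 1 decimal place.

Perpendicular speed = 0.870 m/s; crossing time = 258 / 0.870 = 296.596 s.
Net downstream speed = 1.186 m/s.
Drift = 1.186 × 296.596 = 351.789 m (downstream).

351.8 m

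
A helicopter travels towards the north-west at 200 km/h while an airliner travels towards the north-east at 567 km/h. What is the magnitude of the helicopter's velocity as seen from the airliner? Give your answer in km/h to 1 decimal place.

Taking east as x and north as y: helicopter velocity = (-141.421, 141.421) km/h; airliner velocity = (400.930, 400.930) km/h.
Velocity of helicopter relative to airliner = (-141.421, 141.421) − (400.930, 400.930) = (-542.351, -259.508) km/h.
Magnitude = |(-542.351, -259.508)| = 601.240 km/h.

601.2 km/h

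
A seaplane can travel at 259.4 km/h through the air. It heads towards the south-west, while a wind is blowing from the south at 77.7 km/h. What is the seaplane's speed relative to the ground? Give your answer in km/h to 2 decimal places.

Taking east as x and north as y: velocity relative to the air = (-183.423, -183.423) km/h; the air relative to ground = (0.000, 77.700) km/h.
Velocity relative to ground = (-183.423, -183.423) + (0.000, 77.700) = (-183.423, -105.723) km/h.
Speed = |(-183.423, -105.723)| = 211.711 km/h.

211.71 km/h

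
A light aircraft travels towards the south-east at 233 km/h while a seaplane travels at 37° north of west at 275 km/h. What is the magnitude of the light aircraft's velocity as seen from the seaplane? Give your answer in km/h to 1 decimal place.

Taking east as x and north as y: light aircraft velocity = (164.756, -164.756) km/h; seaplane velocity = (-219.625, 165.499) km/h.
Velocity of light aircraft relative to seaplane = (164.756, -164.756) − (-219.625, 165.499) = (384.381, -330.255) km/h.
Magnitude = |(384.381, -330.255)| = 506.771 km/h.

506.8 km/h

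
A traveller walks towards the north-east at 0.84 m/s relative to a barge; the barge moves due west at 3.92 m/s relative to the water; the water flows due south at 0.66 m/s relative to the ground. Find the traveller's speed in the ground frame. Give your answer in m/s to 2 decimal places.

In east/north components (m/s): traveller relative to barge = (0.594, 0.594); barge relative to water = (-3.920, 0.000); water relative to ground = (0.000, -0.660).
Sum = (-3.326, -0.066) m/s.
Speed = |(-3.326, -0.066)| = 3.327 m/s.

3.33 m/s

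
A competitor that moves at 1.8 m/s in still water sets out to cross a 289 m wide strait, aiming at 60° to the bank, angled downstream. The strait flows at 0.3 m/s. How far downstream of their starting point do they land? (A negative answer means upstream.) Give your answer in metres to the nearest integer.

222 m

Perpendicular speed = 1.559 m/s; crossing time = 289 / 1.559 = 185.394 s.
Net downstream speed = 1.200 m/s.
Drift = 1.200 × 185.394 = 222.472 m (downstream).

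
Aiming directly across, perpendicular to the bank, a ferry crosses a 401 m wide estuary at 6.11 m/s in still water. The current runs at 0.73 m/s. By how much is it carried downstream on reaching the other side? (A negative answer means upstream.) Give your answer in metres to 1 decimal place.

47.9 m

Perpendicular speed = 6.110 m/s; crossing time = 401 / 6.110 = 65.630 s.
Net downstream speed = 0.730 m/s.
Drift = 0.730 × 65.630 = 47.910 m (downstream).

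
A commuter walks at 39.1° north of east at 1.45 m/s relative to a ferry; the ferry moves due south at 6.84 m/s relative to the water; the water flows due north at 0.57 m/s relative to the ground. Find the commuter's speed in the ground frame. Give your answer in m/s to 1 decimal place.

5.5 m/s

In east/north components (m/s): commuter relative to ferry = (1.125, 0.914); ferry relative to water = (0.000, -6.840); water relative to ground = (0.000, 0.570).
Sum = (1.125, -5.356) m/s.
Speed = |(1.125, -5.356)| = 5.472 m/s.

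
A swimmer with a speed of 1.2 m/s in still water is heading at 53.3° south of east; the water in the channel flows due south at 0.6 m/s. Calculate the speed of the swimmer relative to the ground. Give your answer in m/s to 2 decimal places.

1.72 m/s

Taking east as x and north as y: velocity relative to the water = (0.717, -0.962) m/s; the water relative to ground = (0.000, -0.600) m/s.
Velocity relative to ground = (0.717, -0.962) + (0.000, -0.600) = (0.717, -1.562) m/s.
Speed = |(0.717, -1.562)| = 1.719 m/s.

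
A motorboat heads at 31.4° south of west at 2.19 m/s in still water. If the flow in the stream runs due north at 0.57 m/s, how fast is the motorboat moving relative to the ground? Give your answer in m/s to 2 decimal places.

1.95 m/s

Taking east as x and north as y: velocity relative to the water = (-1.869, -1.141) m/s; the water relative to ground = (0.000, 0.570) m/s.
Velocity relative to ground = (-1.869, -1.141) + (0.000, 0.570) = (-1.869, -0.571) m/s.
Speed = |(-1.869, -0.571)| = 1.955 m/s.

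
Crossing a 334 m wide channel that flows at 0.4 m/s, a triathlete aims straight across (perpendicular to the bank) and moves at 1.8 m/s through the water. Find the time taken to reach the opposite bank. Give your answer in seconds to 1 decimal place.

The component of the triathlete's velocity perpendicular to the bank is 1.8 m/s.
Only the cross-stream component determines the crossing time; the current contributes nothing perpendicular to the bank.
Time = 334 / 1.800 = 185.556 s.

185.6 s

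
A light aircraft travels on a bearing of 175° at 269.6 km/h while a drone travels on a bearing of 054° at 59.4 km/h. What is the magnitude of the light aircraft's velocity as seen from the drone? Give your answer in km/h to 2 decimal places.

304.48 km/h

Taking east as x and north as y: light aircraft velocity = (23.497, -268.574) km/h; drone velocity = (48.056, 34.914) km/h.
Velocity of light aircraft relative to drone = (23.497, -268.574) − (48.056, 34.914) = (-24.558, -303.489) km/h.
Magnitude = |(-24.558, -303.489)| = 304.481 km/h.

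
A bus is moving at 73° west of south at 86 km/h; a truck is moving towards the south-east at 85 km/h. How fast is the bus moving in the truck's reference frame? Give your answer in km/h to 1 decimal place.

Taking east as x and north as y: bus velocity = (-82.242, -25.144) km/h; truck velocity = (60.104, -60.104) km/h.
Velocity of bus relative to truck = (-82.242, -25.144) − (60.104, -60.104) = (-142.346, 34.960) km/h.
Magnitude = |(-142.346, 34.960)| = 146.577 km/h.

146.6 km/h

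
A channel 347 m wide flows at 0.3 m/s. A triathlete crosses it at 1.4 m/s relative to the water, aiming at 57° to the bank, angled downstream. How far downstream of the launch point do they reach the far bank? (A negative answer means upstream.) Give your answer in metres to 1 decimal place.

314.0 m

Perpendicular speed = 1.174 m/s; crossing time = 347 / 1.174 = 295.536 s.
Net downstream speed = 1.062 m/s.
Drift = 1.062 × 295.536 = 314.005 m (downstream).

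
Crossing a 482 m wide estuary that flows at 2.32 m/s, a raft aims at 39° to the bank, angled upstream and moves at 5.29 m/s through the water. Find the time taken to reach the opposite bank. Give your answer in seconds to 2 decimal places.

144.78 s

The component of the raft's velocity perpendicular to the bank is 5.29 × sin 39° = 3.329 m/s.
The current is parallel to the bank, so it does not affect the crossing time.
Time = 482 / 3.329 = 144.784 s.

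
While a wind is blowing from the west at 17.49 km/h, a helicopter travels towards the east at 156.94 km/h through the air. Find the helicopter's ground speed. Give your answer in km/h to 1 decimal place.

Taking east as x and north as y: velocity relative to the air = (156.940, 0.000) km/h; the air relative to ground = (17.490, 0.000) km/h.
Velocity relative to ground = (156.940, 0.000) + (17.490, 0.000) = (174.430, 0.000) km/h.
Speed = |(174.430, 0.000)| = 174.430 km/h.

174.4 km/h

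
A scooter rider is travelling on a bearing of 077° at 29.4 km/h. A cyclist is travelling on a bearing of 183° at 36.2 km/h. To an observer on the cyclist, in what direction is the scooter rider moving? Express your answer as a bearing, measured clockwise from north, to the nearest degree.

036°

Taking east as x and north as y: scooter rider velocity = (28.646, 6.614) km/h; cyclist velocity = (-1.895, -36.150) km/h.
Velocity of scooter rider relative to cyclist = (28.646, 6.614) − (-1.895, -36.150) = (30.541, 42.764) km/h.
Bearing = atan2(30.54, 42.76) = 35.53° clockwise from north.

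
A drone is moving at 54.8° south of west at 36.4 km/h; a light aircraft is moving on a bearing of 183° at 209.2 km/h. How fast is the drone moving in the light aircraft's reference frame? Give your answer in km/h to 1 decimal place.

179.4 km/h

Taking east as x and north as y: drone velocity = (-20.982, -29.744) km/h; light aircraft velocity = (-10.949, -208.913) km/h.
Velocity of drone relative to light aircraft = (-20.982, -29.744) − (-10.949, -208.913) = (-10.033, 179.169) km/h.
Magnitude = |(-10.033, 179.169)| = 179.450 km/h.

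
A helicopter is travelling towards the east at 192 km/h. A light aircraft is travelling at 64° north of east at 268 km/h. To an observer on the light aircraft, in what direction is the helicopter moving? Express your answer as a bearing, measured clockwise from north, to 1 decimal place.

162.8°

Taking east as x and north as y: helicopter velocity = (192.000, 0.000) km/h; light aircraft velocity = (117.483, 240.877) km/h.
Velocity of helicopter relative to light aircraft = (192.000, 0.000) − (117.483, 240.877) = (74.517, -240.877) km/h.
Bearing = atan2(74.52, -240.88) = 162.81° clockwise from north.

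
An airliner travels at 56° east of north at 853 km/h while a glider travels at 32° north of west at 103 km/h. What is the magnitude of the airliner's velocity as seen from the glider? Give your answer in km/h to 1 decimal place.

899.8 km/h

Taking east as x and north as y: airliner velocity = (707.169, 476.992) km/h; glider velocity = (-87.349, 54.582) km/h.
Velocity of airliner relative to glider = (707.169, 476.992) − (-87.349, 54.582) = (794.518, 422.410) km/h.
Magnitude = |(794.518, 422.410)| = 899.827 km/h.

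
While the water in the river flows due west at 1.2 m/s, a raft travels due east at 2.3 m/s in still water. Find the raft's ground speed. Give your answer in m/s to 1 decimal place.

Taking east as x and north as y: velocity relative to the water = (2.300, 0.000) m/s; the water relative to ground = (-1.200, 0.000) m/s.
Velocity relative to ground = (2.300, 0.000) + (-1.200, 0.000) = (1.100, 0.000) m/s.
Speed = |(1.100, 0.000)| = 1.100 m/s.

1.1 m/s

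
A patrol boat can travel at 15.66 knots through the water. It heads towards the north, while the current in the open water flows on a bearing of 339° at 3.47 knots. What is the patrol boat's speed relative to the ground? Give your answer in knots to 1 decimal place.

Taking east as x and north as y: velocity relative to the water = (0.000, 15.660) knots; the water relative to ground = (-1.244, 3.240) knots.
Velocity relative to ground = (0.000, 15.660) + (-1.244, 3.240) = (-1.244, 18.900) knots.
Speed = |(-1.244, 18.900)| = 18.940 knots.

18.9 knots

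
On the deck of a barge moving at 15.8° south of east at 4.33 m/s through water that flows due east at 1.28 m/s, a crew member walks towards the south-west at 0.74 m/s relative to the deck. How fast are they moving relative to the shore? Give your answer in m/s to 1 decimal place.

5.2 m/s

In east/north components (m/s): crew member relative to barge = (-0.523, -0.523); barge relative to water = (4.166, -1.179); water relative to ground = (1.280, 0.000).
Sum = (4.923, -1.702) m/s.
Speed = |(4.923, -1.702)| = 5.209 m/s.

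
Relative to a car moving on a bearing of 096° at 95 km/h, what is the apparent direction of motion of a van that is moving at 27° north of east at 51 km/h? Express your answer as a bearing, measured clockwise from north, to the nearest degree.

Taking east as x and north as y: van velocity = (45.441, 23.154) km/h; car velocity = (94.480, -9.930) km/h.
Velocity of van relative to car = (45.441, 23.154) − (94.480, -9.930) = (-49.038, 33.084) km/h.
Bearing = atan2(-49.04, 33.08) = 304.01° clockwise from north.

304°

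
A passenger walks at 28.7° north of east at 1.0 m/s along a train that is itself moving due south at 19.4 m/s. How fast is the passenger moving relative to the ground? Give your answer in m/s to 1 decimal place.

Taking east as x and north as y: train velocity = (0.000, -19.400) m/s; passenger velocity relative to train = (0.877, 0.480) m/s.
Velocity relative to ground = (0.000, -19.400) + (0.877, 0.480) = (0.877, -18.920) m/s.
Speed = |(0.877, -18.920)| = 18.940 m/s.

18.9 m/s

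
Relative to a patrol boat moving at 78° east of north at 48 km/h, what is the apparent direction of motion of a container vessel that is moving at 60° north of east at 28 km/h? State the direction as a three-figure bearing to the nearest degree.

Taking east as x and north as y: container vessel velocity = (14.000, 24.249) km/h; patrol boat velocity = (46.951, 9.980) km/h.
Velocity of container vessel relative to patrol boat = (14.000, 24.249) − (46.951, 9.980) = (-32.951, 14.269) km/h.
Bearing = atan2(-32.95, 14.27) = 293.41° clockwise from north.

293°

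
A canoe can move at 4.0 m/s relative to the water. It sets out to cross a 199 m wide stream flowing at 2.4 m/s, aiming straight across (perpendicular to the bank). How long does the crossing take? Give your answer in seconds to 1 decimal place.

49.8 s

The component of the canoe's velocity perpendicular to the bank is 4.0 m/s.
The flow acts along the bank and has no component across it.
Time = 199 / 4.000 = 49.750 s.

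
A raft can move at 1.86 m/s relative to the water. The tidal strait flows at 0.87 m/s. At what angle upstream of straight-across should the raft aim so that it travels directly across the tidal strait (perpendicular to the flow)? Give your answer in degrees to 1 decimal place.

27.9°

To cancel the current, the upstream component of the raft's velocity must equal the flow: 1.86 sin θ = 0.87.
sin θ = 0.87 / 1.86 = 0.4677.
θ = arcsin(0.4677) = 27.888°.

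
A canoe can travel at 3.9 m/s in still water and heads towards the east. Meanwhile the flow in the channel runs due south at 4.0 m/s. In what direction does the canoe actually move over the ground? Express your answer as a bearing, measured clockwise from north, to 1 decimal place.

135.7°

Taking east as x and north as y: velocity relative to the water = (3.900, 0.000) m/s; the water relative to ground = (0.000, -4.000) m/s.
Velocity relative to ground = (3.900, 0.000) + (0.000, -4.000) = (3.900, -4.000) m/s.
Bearing = atan2(3.90, -4.00) = 135.73° clockwise from north.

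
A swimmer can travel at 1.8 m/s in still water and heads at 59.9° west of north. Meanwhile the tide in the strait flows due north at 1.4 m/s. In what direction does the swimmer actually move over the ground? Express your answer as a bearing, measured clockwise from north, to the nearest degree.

326°

Taking east as x and north as y: velocity relative to the water = (-1.557, 0.903) m/s; the water relative to ground = (0.000, 1.400) m/s.
Velocity relative to ground = (-1.557, 0.903) + (0.000, 1.400) = (-1.557, 2.303) m/s.
Bearing = atan2(-1.56, 2.30) = 325.93° clockwise from north.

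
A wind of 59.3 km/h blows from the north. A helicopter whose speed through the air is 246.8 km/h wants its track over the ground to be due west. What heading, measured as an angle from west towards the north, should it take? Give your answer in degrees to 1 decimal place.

The wind pushes perpendicular to the desired track; the heading must have a component into the wind equal to 59.3 km/h: 246.8 sin θ = 59.3.
sin θ = 0.2403, so θ = 13.903°.

13.9°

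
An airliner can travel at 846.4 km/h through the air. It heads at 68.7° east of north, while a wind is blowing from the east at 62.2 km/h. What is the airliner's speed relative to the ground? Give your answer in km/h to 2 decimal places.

788.77 km/h

Taking east as x and north as y: velocity relative to the air = (788.583, 307.456) km/h; the air relative to ground = (-62.200, 0.000) km/h.
Velocity relative to ground = (788.583, 307.456) + (-62.200, 0.000) = (726.383, 307.456) km/h.
Speed = |(726.383, 307.456)| = 788.772 km/h.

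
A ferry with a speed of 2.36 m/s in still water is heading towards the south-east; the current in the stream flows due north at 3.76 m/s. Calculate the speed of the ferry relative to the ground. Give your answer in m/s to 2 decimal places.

Taking east as x and north as y: velocity relative to the water = (1.669, -1.669) m/s; the water relative to ground = (0.000, 3.760) m/s.
Velocity relative to ground = (1.669, -1.669) + (0.000, 3.760) = (1.669, 2.091) m/s.
Speed = |(1.669, 2.091)| = 2.675 m/s.

2.68 m/s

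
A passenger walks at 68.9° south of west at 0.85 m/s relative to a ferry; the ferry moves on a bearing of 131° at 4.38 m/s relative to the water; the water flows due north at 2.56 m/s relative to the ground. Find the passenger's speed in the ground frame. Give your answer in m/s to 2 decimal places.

3.20 m/s

In east/north components (m/s): passenger relative to ferry = (-0.306, -0.793); ferry relative to water = (3.306, -2.874); water relative to ground = (0.000, 2.560).
Sum = (3.000, -1.107) m/s.
Speed = |(3.000, -1.107)| = 3.197 m/s.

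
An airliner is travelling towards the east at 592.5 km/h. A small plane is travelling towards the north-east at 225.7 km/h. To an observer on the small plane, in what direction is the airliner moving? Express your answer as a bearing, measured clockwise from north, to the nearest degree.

Taking east as x and north as y: airliner velocity = (592.500, 0.000) km/h; small plane velocity = (159.594, 159.594) km/h.
Velocity of airliner relative to small plane = (592.500, 0.000) − (159.594, 159.594) = (432.906, -159.594) km/h.
Bearing = atan2(432.91, -159.59) = 110.24° clockwise from north.

110°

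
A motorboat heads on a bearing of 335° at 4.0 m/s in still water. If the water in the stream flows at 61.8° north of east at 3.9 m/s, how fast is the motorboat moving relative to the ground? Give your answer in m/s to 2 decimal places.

7.06 m/s

Taking east as x and north as y: velocity relative to the water = (-1.690, 3.625) m/s; the water relative to ground = (1.843, 3.437) m/s.
Velocity relative to ground = (-1.690, 3.625) + (1.843, 3.437) = (0.152, 7.062) m/s.
Speed = |(0.152, 7.062)| = 7.064 m/s.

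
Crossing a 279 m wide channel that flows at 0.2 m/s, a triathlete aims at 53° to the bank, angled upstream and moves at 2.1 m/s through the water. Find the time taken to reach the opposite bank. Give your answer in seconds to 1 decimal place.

166.4 s

The component of the triathlete's velocity perpendicular to the bank is 2.1 × sin 53° = 1.677 m/s.
Only the cross-stream component determines the crossing time; the current contributes nothing perpendicular to the bank.
Time = 279 / 1.677 = 166.355 s.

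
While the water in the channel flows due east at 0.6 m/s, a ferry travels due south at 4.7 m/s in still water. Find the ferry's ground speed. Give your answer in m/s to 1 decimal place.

Taking east as x and north as y: velocity relative to the water = (0.000, -4.700) m/s; the water relative to ground = (0.600, 0.000) m/s.
Velocity relative to ground = (0.000, -4.700) + (0.600, 0.000) = (0.600, -4.700) m/s.
Speed = |(0.600, -4.700)| = 4.738 m/s.

4.7 m/s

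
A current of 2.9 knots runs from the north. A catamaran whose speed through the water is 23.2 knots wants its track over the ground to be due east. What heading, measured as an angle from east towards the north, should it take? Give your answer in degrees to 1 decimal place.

The current pushes perpendicular to the desired track; the heading must have a component into the current equal to 2.9 knots: 23.2 sin θ = 2.9.
sin θ = 0.1250, so θ = 7.181°.

7.2°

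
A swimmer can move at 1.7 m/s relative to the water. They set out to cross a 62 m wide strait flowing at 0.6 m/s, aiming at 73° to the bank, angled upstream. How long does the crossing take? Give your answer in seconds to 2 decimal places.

The component of the swimmer's velocity perpendicular to the bank is 1.7 × sin 73° = 1.626 m/s.
Only the cross-stream component determines the crossing time; the current contributes nothing perpendicular to the bank.
Time = 62 / 1.626 = 38.137 s.

38.14 s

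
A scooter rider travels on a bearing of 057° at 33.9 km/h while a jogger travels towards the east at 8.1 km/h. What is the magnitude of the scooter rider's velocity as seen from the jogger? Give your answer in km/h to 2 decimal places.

27.46 km/h

Taking east as x and north as y: scooter rider velocity = (28.431, 18.463) km/h; jogger velocity = (8.100, 0.000) km/h.
Velocity of scooter rider relative to jogger = (28.431, 18.463) − (8.100, 0.000) = (20.331, 18.463) km/h.
Magnitude = |(20.331, 18.463)| = 27.463 km/h.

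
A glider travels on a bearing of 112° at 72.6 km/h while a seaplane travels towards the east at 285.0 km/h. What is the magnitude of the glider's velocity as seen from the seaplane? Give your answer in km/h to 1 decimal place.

219.4 km/h

Taking east as x and north as y: glider velocity = (67.314, -27.196) km/h; seaplane velocity = (285.000, 0.000) km/h.
Velocity of glider relative to seaplane = (67.314, -27.196) − (285.000, 0.000) = (-217.686, -27.196) km/h.
Magnitude = |(-217.686, -27.196)| = 219.379 km/h.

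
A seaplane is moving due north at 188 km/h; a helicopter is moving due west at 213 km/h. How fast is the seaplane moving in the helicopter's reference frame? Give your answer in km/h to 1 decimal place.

Taking east as x and north as y: seaplane velocity = (0.000, 188.000) km/h; helicopter velocity = (-213.000, 0.000) km/h.
Velocity of seaplane relative to helicopter = (0.000, 188.000) − (-213.000, 0.000) = (213.000, 188.000) km/h.
Magnitude = |(213.000, 188.000)| = 284.100 km/h.

284.1 km/h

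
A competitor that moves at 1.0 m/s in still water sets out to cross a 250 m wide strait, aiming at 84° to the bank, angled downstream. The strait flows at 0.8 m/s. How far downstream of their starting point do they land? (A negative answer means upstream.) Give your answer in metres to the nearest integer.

227 m

Perpendicular speed = 0.995 m/s; crossing time = 250 / 0.995 = 251.377 s.
Net downstream speed = 0.905 m/s.
Drift = 0.905 × 251.377 = 227.378 m (downstream).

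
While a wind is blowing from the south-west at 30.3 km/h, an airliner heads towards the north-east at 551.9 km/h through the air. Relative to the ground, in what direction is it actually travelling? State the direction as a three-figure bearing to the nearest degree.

045°

Taking east as x and north as y: velocity relative to the air = (390.252, 390.252) km/h; the air relative to ground = (21.425, 21.425) km/h.
Velocity relative to ground = (390.252, 390.252) + (21.425, 21.425) = (411.678, 411.678) km/h.
Bearing = atan2(411.68, 411.68) = 45.00° clockwise from north.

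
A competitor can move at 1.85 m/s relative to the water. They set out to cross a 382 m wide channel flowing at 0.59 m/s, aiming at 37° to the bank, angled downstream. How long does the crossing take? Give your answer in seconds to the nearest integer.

The component of the competitor's velocity perpendicular to the bank is 1.85 × sin 37° = 1.113 m/s.
Only the cross-stream component determines the crossing time; the current contributes nothing perpendicular to the bank.
Time = 382 / 1.113 = 343.106 s.

343 s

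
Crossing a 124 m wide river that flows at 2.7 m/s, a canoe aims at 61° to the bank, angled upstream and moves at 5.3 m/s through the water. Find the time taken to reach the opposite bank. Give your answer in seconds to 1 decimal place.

The component of the canoe's velocity perpendicular to the bank is 5.3 × sin 61° = 4.635 m/s.
Only the cross-stream component determines the crossing time; the current contributes nothing perpendicular to the bank.
Time = 124 / 4.635 = 26.750 s.

26.8 s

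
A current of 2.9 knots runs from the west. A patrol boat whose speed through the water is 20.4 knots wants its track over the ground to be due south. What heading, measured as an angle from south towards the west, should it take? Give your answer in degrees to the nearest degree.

The current pushes perpendicular to the desired track; the heading must have a component into the current equal to 2.9 knots: 20.4 sin θ = 2.9.
sin θ = 0.1422, so θ = 8.173°.

8°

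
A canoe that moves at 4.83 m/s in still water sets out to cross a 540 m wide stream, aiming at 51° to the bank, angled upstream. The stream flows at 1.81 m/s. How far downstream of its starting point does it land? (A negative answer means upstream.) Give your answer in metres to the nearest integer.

-177 m

Perpendicular speed = 3.754 m/s; crossing time = 540 / 3.754 = 143.861 s.
Net downstream speed = -1.230 m/s.
Drift = -1.230 × 143.861 = -176.894 m (upstream).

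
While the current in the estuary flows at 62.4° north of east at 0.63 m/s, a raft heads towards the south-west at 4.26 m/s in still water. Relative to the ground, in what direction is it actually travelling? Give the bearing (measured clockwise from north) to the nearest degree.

228°

Taking east as x and north as y: velocity relative to the water = (-3.012, -3.012) m/s; the water relative to ground = (0.292, 0.558) m/s.
Velocity relative to ground = (-3.012, -3.012) + (0.292, 0.558) = (-2.720, -2.454) m/s.
Bearing = atan2(-2.72, -2.45) = 227.95° clockwise from north.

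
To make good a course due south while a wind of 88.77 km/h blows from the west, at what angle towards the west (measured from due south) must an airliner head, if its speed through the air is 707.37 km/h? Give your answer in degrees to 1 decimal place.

The wind pushes perpendicular to the desired track; the heading must have a component into the wind equal to 88.77 km/h: 707.37 sin θ = 88.77.
sin θ = 0.1255, so θ = 7.209°.

7.2°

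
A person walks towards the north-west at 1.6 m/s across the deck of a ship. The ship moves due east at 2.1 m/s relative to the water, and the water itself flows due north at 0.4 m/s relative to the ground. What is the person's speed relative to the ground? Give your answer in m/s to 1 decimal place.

In east/north components (m/s): person relative to ship = (-1.131, 1.131); ship relative to water = (2.100, 0.000); water relative to ground = (0.000, 0.400).
Sum = (0.969, 1.531) m/s.
Speed = |(0.969, 1.531)| = 1.812 m/s.

1.8 m/s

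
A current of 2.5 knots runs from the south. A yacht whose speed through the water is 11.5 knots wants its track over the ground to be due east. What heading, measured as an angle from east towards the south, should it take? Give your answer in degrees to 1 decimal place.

12.6°

The current pushes perpendicular to the desired track; the heading must have a component into the current equal to 2.5 knots: 11.5 sin θ = 2.5.
sin θ = 0.2174, so θ = 12.556°.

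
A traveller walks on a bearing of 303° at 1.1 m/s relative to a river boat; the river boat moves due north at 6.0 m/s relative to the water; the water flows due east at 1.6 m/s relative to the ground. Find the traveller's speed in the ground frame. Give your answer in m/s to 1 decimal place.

In east/north components (m/s): traveller relative to river boat = (-0.923, 0.599); river boat relative to water = (0.000, 6.000); water relative to ground = (1.600, 0.000).
Sum = (0.677, 6.599) m/s.
Speed = |(0.677, 6.599)| = 6.634 m/s.

6.6 m/s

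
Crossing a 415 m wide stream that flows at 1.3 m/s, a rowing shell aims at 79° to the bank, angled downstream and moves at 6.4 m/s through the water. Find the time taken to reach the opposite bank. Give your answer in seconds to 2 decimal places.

The component of the rowing shell's velocity perpendicular to the bank is 6.4 × sin 79° = 6.282 m/s.
The current is parallel to the bank, so it does not affect the crossing time.
Time = 415 / 6.282 = 66.057 s.

66.06 s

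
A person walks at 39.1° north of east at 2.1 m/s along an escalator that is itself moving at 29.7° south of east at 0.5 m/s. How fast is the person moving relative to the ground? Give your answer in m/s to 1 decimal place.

Taking east as x and north as y: escalator velocity = (0.434, -0.248) m/s; person velocity relative to escalator = (1.630, 1.324) m/s.
Velocity relative to ground = (0.434, -0.248) + (1.630, 1.324) = (2.064, 1.077) m/s.
Speed = |(2.064, 1.077)| = 2.328 m/s.

2.3 m/s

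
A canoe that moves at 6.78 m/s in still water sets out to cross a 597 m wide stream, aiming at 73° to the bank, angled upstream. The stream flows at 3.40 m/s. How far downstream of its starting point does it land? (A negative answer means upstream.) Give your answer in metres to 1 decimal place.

130.5 m

Perpendicular speed = 6.484 m/s; crossing time = 597 / 6.484 = 92.076 s.
Net downstream speed = 1.418 m/s.
Drift = 1.418 × 92.076 = 130.539 m (downstream).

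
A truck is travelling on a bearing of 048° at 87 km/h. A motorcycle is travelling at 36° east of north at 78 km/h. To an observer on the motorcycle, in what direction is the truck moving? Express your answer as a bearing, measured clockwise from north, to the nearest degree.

Taking east as x and north as y: truck velocity = (64.654, 58.214) km/h; motorcycle velocity = (45.847, 63.103) km/h.
Velocity of truck relative to motorcycle = (64.654, 58.214) − (45.847, 63.103) = (18.806, -4.889) km/h.
Bearing = atan2(18.81, -4.89) = 104.57° clockwise from north.

105°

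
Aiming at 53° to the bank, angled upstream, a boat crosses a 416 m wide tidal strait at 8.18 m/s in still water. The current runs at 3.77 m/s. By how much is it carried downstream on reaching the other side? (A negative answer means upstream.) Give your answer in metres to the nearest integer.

Perpendicular speed = 6.533 m/s; crossing time = 416 / 6.533 = 63.678 s.
Net downstream speed = -1.153 m/s.
Drift = -1.153 × 63.678 = -73.411 m (upstream).

-73 m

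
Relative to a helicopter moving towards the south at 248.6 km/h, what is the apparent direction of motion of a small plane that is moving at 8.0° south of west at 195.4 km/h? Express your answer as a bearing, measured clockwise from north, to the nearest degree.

319°

Taking east as x and north as y: small plane velocity = (-193.498, -27.194) km/h; helicopter velocity = (0.000, -248.600) km/h.
Velocity of small plane relative to helicopter = (-193.498, -27.194) − (0.000, -248.600) = (-193.498, 221.406) km/h.
Bearing = atan2(-193.50, 221.41) = 318.85° clockwise from north.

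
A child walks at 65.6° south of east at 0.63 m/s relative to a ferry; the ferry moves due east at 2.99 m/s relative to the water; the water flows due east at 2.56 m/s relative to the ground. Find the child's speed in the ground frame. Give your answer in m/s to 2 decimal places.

In east/north components (m/s): child relative to ferry = (0.260, -0.574); ferry relative to water = (2.990, 0.000); water relative to ground = (2.560, 0.000).
Sum = (5.810, -0.574) m/s.
Speed = |(5.810, -0.574)| = 5.839 m/s.

5.84 m/s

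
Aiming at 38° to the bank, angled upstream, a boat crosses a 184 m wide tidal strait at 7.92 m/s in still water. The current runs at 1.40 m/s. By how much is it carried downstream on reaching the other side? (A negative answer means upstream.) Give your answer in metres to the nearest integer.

-183 m

Perpendicular speed = 4.876 m/s; crossing time = 184 / 4.876 = 37.736 s.
Net downstream speed = -4.841 m/s.
Drift = -4.841 × 37.736 = -182.679 m (upstream).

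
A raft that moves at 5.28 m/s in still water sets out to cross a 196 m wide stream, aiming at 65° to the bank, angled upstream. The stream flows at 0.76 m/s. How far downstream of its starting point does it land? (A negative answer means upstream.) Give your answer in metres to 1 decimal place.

Perpendicular speed = 4.785 m/s; crossing time = 196 / 4.785 = 40.959 s.
Net downstream speed = -1.471 m/s.
Drift = -1.471 × 40.959 = -60.268 m (upstream).

-60.3 m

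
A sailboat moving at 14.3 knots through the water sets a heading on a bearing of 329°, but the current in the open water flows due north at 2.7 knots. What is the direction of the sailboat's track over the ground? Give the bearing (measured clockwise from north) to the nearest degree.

334°

Taking east as x and north as y: velocity relative to the water = (-7.365, 12.257) knots; the water relative to ground = (0.000, 2.700) knots.
Velocity relative to ground = (-7.365, 12.257) + (0.000, 2.700) = (-7.365, 14.957) knots.
Bearing = atan2(-7.37, 14.96) = 333.78° clockwise from north.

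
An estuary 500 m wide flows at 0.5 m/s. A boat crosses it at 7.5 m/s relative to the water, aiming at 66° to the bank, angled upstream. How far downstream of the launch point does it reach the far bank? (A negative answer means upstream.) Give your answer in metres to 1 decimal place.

Perpendicular speed = 6.852 m/s; crossing time = 500 / 6.852 = 72.976 s.
Net downstream speed = -2.551 m/s.
Drift = -2.551 × 72.976 = -186.126 m (upstream).

-186.1 m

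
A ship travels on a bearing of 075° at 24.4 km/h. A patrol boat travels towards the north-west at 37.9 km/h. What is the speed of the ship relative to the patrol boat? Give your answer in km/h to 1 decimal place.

54.4 km/h

Taking east as x and north as y: ship velocity = (23.569, 6.315) km/h; patrol boat velocity = (-26.799, 26.799) km/h.
Velocity of ship relative to patrol boat = (23.569, 6.315) − (-26.799, 26.799) = (50.368, -20.484) km/h.
Magnitude = |(50.368, -20.484)| = 54.374 km/h.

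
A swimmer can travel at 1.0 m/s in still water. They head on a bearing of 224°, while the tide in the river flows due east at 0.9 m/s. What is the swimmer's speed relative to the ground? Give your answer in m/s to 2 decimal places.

Taking east as x and north as y: velocity relative to the water = (-0.695, -0.719) m/s; the water relative to ground = (0.900, 0.000) m/s.
Velocity relative to ground = (-0.695, -0.719) + (0.900, 0.000) = (0.205, -0.719) m/s.
Speed = |(0.205, -0.719)| = 0.748 m/s.

0.75 m/s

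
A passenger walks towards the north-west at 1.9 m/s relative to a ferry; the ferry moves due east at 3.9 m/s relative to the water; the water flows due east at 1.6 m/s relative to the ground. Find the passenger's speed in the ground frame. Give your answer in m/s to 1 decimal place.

In east/north components (m/s): passenger relative to ferry = (-1.344, 1.344); ferry relative to water = (3.900, 0.000); water relative to ground = (1.600, 0.000).
Sum = (4.156, 1.344) m/s.
Speed = |(4.156, 1.344)| = 4.368 m/s.

4.4 m/s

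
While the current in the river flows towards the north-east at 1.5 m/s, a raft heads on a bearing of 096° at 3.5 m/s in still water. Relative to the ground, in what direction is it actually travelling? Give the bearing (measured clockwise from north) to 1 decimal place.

Taking east as x and north as y: velocity relative to the water = (3.481, -0.366) m/s; the water relative to ground = (1.061, 1.061) m/s.
Velocity relative to ground = (3.481, -0.366) + (1.061, 1.061) = (4.541, 0.695) m/s.
Bearing = atan2(4.54, 0.69) = 81.30° clockwise from north.

081.3°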